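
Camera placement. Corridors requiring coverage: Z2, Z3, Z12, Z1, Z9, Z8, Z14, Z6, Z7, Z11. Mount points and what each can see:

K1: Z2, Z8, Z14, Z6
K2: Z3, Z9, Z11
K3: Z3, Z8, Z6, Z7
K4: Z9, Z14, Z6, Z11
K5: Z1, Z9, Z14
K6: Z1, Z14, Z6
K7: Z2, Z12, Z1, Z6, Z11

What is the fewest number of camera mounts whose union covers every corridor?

K3, K4, K7 together cover {Z2, Z3, Z12, Z1, Z9, Z8, Z14, Z6, Z7, Z11} — every corridor.
No 2 of the 7 camera mounts cover everything (all 21 pairs fall short), so 3 is minimum.

3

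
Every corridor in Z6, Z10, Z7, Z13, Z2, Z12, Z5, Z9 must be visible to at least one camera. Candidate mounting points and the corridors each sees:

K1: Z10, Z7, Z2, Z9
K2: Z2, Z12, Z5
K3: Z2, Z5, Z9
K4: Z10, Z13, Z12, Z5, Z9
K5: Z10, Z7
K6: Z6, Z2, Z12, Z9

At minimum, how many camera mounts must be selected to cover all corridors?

3

K1, K4, K6 together cover {Z6, Z10, Z7, Z13, Z2, Z12, Z5, Z9} — every corridor.
No 2 of the 6 camera mounts cover everything (all 15 pairs fall short), so 3 is minimum.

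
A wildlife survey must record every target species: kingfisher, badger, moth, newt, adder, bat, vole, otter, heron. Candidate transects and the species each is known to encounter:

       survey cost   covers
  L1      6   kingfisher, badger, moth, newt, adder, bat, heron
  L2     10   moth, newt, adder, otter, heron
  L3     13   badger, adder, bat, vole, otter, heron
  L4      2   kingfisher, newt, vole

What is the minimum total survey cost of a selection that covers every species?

L1, L2, L4 cover every species at survey cost 6 + 10 + 2 = 18.
Any cover uses at least 2 transects; among all covering selections none totals below 18.

18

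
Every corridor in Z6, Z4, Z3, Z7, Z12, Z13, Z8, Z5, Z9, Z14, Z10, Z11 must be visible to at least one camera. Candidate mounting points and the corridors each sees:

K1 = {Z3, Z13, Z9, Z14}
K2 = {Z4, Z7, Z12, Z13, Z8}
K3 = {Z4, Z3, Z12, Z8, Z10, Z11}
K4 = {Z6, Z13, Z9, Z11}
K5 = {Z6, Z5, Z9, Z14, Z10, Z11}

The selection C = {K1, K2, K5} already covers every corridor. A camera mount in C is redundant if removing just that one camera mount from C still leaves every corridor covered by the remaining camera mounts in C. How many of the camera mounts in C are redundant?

Drop K1: Z3 uncovered — not redundant.
Drop K2: Z4, Z7, Z12, Z8 uncovered — not redundant.
Drop K5: Z6, Z5, Z10, Z11 uncovered — not redundant.
None of the camera mounts in C is redundant.

0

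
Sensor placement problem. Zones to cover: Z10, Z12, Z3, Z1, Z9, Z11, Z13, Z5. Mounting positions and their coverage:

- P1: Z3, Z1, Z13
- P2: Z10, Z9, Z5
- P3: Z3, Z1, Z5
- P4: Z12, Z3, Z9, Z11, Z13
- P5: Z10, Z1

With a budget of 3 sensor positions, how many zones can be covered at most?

8

Choosing P1, P2, P4 covers {Z10, Z12, Z3, Z1, Z9, Z11, Z13, Z5} — 8 zones.
That is all 8 zones.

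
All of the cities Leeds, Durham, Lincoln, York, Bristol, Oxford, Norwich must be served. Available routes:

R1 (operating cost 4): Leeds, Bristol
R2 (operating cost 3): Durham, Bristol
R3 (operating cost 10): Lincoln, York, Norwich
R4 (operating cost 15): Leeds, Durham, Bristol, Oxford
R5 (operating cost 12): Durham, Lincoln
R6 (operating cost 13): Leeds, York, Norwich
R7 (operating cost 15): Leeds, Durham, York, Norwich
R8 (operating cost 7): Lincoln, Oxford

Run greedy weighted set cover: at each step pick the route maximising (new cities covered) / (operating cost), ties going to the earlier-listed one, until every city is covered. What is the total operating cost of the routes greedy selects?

24

Pick 1: R2 adds 2 new (Durham, Bristol) at operating cost 3 (ratio 2/3).
Pick 2: R3 adds 3 new (Lincoln, York, Norwich) at operating cost 10 (ratio 3/10).
Pick 3: R1 adds 1 new (Leeds) at operating cost 4 (ratio 1/4).
Pick 4: R8 adds 1 new (Oxford) at operating cost 7 (ratio 1/7).
Greedy total operating cost: 3 + 10 + 4 + 7 = 24. (The true optimum is 23, so greedy overshoots here.)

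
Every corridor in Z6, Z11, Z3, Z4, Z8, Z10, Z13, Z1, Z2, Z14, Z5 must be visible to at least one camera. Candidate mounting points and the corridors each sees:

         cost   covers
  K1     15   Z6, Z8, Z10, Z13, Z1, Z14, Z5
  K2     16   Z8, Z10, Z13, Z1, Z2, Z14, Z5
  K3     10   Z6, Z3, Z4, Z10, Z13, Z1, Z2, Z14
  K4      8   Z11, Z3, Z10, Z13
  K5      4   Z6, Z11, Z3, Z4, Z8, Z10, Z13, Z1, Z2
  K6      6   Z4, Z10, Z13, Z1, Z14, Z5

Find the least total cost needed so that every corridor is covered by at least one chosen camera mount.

10

K5, K6 cover every corridor at cost 4 + 6 = 10.
Any cover uses at least 2 camera mounts; among all covering selections none totals below 10.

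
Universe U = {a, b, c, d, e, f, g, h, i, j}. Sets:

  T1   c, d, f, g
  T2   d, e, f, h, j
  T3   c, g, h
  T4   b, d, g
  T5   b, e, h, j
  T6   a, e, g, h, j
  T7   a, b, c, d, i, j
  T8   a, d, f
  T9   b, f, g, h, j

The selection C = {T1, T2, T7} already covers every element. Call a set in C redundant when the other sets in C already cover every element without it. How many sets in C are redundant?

Drop T1: g uncovered — not redundant.
Drop T2: e, h uncovered — not redundant.
Drop T7: a, b, i uncovered — not redundant.
None of the sets in C is redundant.

0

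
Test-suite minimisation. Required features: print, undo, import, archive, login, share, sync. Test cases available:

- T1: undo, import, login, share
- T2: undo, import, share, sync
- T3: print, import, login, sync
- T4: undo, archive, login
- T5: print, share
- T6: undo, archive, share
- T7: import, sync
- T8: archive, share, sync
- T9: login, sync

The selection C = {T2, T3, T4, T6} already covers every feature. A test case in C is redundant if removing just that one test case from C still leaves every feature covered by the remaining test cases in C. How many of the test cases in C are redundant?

Drop T2: the rest still cover every feature — redundant.
Drop T3: print uncovered — not redundant.
Drop T4: the rest still cover every feature — redundant.
Drop T6: the rest still cover every feature — redundant.
3 redundant: T2, T4, T6.

3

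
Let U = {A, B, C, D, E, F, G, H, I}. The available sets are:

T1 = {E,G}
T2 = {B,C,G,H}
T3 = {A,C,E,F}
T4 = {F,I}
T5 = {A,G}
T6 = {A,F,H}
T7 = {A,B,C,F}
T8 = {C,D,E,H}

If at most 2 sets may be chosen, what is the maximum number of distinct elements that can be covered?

7

Choosing T2, T3 covers {A, B, C, E, F, G, H} — 7 elements.
No choice of 2 sets does better; here D, I are left uncovered.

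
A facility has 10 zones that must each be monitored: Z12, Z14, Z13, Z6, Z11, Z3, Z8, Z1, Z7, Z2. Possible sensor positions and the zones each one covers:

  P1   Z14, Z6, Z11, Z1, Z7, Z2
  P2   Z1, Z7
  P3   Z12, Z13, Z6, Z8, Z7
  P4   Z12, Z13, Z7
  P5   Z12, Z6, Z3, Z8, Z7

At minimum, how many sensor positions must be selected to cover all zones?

P1, P3, P5 together cover {Z12, Z14, Z13, Z6, Z11, Z3, Z8, Z1, Z7, Z2} — every zone.
No 2 of the 5 sensor positions cover everything (all 10 pairs fall short), so 3 is minimum.

3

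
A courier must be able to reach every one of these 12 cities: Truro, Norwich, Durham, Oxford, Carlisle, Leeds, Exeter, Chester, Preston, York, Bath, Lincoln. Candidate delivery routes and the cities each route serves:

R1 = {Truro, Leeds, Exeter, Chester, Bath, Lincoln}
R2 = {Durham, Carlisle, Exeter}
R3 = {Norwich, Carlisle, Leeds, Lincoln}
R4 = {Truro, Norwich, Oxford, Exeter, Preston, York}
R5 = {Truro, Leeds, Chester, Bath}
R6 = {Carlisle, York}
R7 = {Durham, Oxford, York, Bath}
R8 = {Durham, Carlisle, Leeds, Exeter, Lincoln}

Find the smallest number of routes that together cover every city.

R1, R2, R4 together cover {Truro, Norwich, Durham, Oxford, Carlisle, Leeds, Exeter, Chester, Preston, York, Bath, Lincoln} — every city.
No 2 of the 8 routes cover everything (all 28 pairs fall short), so 3 is minimum.

3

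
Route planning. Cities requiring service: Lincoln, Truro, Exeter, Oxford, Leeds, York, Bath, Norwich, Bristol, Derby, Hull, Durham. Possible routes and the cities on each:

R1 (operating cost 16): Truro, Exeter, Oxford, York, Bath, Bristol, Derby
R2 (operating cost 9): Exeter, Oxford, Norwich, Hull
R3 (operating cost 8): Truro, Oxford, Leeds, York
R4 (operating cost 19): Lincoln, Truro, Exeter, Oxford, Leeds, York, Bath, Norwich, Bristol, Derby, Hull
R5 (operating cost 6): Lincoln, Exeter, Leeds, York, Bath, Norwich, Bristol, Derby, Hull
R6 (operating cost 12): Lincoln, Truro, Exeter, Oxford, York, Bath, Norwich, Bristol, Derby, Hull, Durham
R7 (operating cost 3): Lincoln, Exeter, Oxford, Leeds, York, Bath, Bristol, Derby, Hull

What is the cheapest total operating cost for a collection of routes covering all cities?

15

R6, R7 cover every city at operating cost 12 + 3 = 15.
Any cover uses at least 2 routes; among all covering selections none totals below 15.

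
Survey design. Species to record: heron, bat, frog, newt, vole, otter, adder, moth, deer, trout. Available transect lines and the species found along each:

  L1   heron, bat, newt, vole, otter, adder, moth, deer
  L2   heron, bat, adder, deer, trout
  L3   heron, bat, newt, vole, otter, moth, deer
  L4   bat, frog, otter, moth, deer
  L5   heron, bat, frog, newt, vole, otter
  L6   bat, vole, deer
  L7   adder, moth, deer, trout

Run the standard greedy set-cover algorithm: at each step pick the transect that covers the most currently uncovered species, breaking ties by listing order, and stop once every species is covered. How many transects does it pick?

Pick 1: L1 covers 8 new species (heron, bat, newt, vole, otter, adder, moth, deer).
Pick 2: L2 covers 1 new species (trout).
Pick 3: L4 covers 1 new species (frog).
Greedy uses 3 transects. (The true minimum is 2.)

3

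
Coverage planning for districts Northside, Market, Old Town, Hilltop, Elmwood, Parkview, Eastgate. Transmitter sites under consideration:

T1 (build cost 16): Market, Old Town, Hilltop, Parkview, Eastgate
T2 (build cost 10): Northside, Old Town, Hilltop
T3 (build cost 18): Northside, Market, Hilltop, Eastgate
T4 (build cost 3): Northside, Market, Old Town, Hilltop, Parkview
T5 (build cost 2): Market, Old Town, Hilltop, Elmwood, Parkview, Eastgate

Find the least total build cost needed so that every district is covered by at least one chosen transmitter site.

5

T4, T5 cover every district at build cost 3 + 2 = 5.
Any cover uses at least 2 transmitter sites; among all covering selections none totals below 5.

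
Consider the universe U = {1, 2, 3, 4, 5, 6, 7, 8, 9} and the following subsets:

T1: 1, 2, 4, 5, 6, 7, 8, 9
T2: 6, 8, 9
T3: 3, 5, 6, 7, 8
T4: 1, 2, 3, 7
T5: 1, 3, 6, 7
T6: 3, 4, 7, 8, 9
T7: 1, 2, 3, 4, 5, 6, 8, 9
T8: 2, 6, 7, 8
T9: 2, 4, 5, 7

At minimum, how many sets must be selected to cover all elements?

2

T1, T3 together cover {1, 2, 3, 4, 5, 6, 7, 8, 9} — every element.
No single set contains all 9 elements, so 2 is optimal.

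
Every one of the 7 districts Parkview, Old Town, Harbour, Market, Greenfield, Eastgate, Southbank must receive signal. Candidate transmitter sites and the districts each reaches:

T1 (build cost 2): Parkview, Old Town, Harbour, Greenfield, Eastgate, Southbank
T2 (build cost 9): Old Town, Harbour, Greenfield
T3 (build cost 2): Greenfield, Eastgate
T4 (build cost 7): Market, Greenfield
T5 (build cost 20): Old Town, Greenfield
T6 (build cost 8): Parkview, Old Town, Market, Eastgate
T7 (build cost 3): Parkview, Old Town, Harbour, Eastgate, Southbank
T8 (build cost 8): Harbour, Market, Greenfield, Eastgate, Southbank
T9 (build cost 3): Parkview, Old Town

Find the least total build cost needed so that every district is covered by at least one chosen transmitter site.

9

T1, T4 cover every district at build cost 2 + 7 = 9.
Any cover uses at least 2 transmitter sites; among all covering selections none totals below 9.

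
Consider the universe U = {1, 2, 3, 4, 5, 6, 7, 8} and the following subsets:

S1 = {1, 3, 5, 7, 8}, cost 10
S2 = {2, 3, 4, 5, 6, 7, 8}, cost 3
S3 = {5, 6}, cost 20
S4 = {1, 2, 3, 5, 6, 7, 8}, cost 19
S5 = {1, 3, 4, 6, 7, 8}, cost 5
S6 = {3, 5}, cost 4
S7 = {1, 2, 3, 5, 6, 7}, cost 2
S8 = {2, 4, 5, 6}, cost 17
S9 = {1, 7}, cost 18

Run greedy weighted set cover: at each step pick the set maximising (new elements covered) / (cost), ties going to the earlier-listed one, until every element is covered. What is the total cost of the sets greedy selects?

Pick 1: S7 adds 6 new (1, 2, 3, 5, 6, 7) at cost 2 (ratio 6/2).
Pick 2: S2 adds 2 new (4, 8) at cost 3 (ratio 2/3).
Greedy total cost: 2 + 3 = 5.

5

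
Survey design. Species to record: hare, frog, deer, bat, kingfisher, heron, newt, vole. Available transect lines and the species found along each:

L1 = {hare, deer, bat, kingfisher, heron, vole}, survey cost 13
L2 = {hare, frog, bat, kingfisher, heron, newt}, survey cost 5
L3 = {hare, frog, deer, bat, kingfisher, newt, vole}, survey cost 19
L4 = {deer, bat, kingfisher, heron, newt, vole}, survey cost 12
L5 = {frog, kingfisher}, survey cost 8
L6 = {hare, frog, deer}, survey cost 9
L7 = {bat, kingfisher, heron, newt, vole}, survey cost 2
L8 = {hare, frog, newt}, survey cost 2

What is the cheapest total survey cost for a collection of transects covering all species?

11

L6, L7 cover every species at survey cost 9 + 2 = 11.
Any cover uses at least 2 transects; among all covering selections none totals below 11.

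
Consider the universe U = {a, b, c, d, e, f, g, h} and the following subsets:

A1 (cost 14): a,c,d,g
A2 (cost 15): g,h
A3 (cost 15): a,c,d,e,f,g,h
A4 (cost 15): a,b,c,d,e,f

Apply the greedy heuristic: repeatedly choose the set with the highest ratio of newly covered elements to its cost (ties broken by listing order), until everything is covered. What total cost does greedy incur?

30

Pick 1: A3 adds 7 new (a, c, d, e, f, g, h) at cost 15 (ratio 7/15).
Pick 2: A4 adds 1 new (b) at cost 15 (ratio 1/15).
Greedy total cost: 15 + 15 = 30.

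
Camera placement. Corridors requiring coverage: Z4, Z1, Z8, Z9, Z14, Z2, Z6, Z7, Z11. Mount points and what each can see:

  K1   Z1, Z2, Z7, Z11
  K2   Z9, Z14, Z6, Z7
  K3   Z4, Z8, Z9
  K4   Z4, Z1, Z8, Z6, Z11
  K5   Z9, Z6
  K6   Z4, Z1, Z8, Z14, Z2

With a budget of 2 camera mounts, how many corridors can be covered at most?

8

Choosing K2, K4 covers {Z4, Z1, Z8, Z9, Z14, Z6, Z7, Z11} — 8 corridors.
No choice of 2 camera mounts does better; here Z2 is left uncovered.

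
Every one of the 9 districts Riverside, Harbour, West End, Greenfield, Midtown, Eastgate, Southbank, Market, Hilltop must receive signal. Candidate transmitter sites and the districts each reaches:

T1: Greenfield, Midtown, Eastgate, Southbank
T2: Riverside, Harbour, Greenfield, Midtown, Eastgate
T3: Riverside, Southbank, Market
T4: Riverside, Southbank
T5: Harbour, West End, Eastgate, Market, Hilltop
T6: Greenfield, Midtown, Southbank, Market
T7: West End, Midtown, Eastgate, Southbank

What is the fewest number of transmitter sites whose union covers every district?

3

T1, T2, T5 together cover {Riverside, Harbour, West End, Greenfield, Midtown, Eastgate, Southbank, Market, Hilltop} — every district.
No 2 of the 7 transmitter sites cover everything (all 21 pairs fall short), so 3 is minimum.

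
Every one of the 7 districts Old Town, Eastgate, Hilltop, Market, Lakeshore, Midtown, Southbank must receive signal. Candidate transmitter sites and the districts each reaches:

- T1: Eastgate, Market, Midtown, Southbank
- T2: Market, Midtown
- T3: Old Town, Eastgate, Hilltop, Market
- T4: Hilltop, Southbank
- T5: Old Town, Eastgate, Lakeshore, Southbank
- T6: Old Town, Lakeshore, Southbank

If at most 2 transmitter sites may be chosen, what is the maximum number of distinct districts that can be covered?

Choosing T1, T3 covers {Old Town, Eastgate, Hilltop, Market, Midtown, Southbank} — 6 districts.
No choice of 2 transmitter sites does better; here Lakeshore is left uncovered.

6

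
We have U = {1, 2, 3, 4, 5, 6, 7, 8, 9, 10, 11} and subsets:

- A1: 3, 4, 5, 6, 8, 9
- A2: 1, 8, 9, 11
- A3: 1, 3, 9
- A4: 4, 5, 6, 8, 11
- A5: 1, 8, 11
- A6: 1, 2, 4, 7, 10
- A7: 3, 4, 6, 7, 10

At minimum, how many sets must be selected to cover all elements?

3

A1, A2, A6 together cover {1, 2, 3, 4, 5, 6, 7, 8, 9, 10, 11} — every element.
No 2 of the 7 sets cover everything (all 21 pairs fall short), so 3 is minimum.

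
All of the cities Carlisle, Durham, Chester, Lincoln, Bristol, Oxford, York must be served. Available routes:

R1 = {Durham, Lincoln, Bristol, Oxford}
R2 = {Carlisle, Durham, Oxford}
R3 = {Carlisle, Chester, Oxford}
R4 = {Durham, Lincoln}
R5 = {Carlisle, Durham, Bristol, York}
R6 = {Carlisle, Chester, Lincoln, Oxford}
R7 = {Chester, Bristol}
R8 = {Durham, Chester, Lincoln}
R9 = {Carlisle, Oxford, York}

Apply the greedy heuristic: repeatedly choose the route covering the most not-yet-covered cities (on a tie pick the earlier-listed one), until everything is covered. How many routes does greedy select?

Pick 1: R1 covers 4 new cities (Durham, Lincoln, Bristol, Oxford).
Pick 2: R3 covers 2 new cities (Carlisle, Chester).
Pick 3: R5 covers 1 new cities (York).
Greedy uses 3 routes. (The true minimum is 2.)

3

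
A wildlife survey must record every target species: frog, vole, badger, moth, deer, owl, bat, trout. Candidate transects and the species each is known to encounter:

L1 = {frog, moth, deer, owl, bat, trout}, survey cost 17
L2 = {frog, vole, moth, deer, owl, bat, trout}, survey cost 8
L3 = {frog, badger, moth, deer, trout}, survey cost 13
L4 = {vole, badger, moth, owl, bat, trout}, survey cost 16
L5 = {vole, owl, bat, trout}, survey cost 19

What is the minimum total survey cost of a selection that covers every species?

21

L2, L3 cover every species at survey cost 8 + 13 = 21.
Any cover uses at least 2 transects; among all covering selections none totals below 21.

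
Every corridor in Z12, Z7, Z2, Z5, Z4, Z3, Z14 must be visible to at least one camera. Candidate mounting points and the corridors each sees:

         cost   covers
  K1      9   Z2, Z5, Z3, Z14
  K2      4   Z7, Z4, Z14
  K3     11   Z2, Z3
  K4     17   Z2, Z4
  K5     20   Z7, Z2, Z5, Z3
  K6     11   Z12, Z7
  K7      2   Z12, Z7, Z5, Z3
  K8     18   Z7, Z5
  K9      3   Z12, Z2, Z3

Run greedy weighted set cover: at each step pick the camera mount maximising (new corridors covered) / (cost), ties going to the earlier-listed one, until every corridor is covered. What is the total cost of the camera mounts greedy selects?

Pick 1: K7 adds 4 new (Z12, Z7, Z5, Z3) at cost 2 (ratio 4/2).
Pick 2: K2 adds 2 new (Z4, Z14) at cost 4 (ratio 2/4).
Pick 3: K9 adds 1 new (Z2) at cost 3 (ratio 1/3).
Greedy total cost: 2 + 4 + 3 = 9.

9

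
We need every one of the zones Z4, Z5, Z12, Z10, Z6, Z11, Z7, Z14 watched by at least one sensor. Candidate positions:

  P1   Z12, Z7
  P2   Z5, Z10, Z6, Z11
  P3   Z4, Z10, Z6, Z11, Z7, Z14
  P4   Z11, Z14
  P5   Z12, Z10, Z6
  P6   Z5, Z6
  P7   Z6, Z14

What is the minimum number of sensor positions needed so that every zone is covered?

P1, P2, P3 together cover {Z4, Z5, Z12, Z10, Z6, Z11, Z7, Z14} — every zone.
No 2 of the 7 sensor positions cover everything (all 21 pairs fall short), so 3 is minimum.

3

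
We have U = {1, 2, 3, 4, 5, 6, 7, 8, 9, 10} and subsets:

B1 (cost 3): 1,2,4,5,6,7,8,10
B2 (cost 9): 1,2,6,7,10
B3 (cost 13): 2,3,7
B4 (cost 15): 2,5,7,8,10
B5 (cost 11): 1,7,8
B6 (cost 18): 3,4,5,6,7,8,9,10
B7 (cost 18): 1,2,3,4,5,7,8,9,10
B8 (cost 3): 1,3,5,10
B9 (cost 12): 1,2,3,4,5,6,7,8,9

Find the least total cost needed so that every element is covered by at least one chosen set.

15

B1, B9 cover every element at cost 3 + 12 = 15.
Any cover uses at least 2 sets; among all covering selections none totals below 15.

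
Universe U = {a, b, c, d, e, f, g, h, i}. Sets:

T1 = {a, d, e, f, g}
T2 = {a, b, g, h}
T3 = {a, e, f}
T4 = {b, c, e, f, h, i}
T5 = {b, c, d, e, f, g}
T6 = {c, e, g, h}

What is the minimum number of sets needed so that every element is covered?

2

T1, T4 together cover {a, b, c, d, e, f, g, h, i} — every element.
No single set contains all 9 elements, so 2 is optimal.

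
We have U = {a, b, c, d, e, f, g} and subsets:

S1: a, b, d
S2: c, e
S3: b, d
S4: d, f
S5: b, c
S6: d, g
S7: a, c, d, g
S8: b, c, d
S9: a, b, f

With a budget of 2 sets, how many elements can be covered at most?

Choosing S7, S9 covers {a, b, c, d, f, g} — 6 elements.
No choice of 2 sets does better; here e is left uncovered.

6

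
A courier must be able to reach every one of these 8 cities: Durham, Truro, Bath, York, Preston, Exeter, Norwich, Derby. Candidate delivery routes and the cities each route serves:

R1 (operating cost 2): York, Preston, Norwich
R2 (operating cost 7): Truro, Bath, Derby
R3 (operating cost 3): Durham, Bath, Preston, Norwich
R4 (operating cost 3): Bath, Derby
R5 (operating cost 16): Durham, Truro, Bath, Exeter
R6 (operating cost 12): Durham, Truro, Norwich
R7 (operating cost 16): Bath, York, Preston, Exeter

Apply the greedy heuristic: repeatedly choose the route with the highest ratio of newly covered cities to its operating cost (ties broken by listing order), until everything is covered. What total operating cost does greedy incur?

Pick 1: R1 adds 3 new (York, Preston, Norwich) at operating cost 2 (ratio 3/2).
Pick 2: R3 adds 2 new (Durham, Bath) at operating cost 3 (ratio 2/3).
Pick 3: R4 adds 1 new (Derby) at operating cost 3 (ratio 1/3).
Pick 4: R2 adds 1 new (Truro) at operating cost 7 (ratio 1/7).
Pick 5: R5 adds 1 new (Exeter) at operating cost 16 (ratio 1/16).
Greedy total operating cost: 2 + 3 + 3 + 7 + 16 = 31. (The true optimum is 21, so greedy overshoots here.)

31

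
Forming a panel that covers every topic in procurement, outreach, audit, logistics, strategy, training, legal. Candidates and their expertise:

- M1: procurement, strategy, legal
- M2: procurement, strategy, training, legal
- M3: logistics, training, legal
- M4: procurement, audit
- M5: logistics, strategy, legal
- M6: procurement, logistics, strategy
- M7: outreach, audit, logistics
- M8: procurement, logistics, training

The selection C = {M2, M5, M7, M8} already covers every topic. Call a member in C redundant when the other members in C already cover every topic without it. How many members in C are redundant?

3

Drop M2: the rest still cover every topic — redundant.
Drop M5: the rest still cover every topic — redundant.
Drop M7: outreach, audit uncovered — not redundant.
Drop M8: the rest still cover every topic — redundant.
3 redundant: M2, M5, M8.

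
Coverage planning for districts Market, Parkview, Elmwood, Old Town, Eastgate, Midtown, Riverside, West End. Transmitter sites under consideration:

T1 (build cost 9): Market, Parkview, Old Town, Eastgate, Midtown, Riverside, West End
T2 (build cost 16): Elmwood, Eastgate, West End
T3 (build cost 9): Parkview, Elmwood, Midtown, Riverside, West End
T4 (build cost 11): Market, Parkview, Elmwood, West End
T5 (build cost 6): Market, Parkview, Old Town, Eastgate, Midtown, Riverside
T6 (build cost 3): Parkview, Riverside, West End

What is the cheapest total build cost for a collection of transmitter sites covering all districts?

15

T3, T5 cover every district at build cost 9 + 6 = 15.
Any cover uses at least 2 transmitter sites; among all covering selections none totals below 15.
Greedy by coverage-per-build cost would pick T5, T6, T3 for 18 — worse than the optimum 15.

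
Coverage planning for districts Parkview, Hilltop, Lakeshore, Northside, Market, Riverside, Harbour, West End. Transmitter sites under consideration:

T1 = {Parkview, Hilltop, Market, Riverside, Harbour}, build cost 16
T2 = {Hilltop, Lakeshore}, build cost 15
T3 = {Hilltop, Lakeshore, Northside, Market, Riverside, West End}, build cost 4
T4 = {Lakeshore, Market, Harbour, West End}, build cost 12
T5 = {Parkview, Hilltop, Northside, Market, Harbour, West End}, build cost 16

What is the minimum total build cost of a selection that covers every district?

20

T1, T3 cover every district at build cost 16 + 4 = 20.
Any cover uses at least 2 transmitter sites; among all covering selections none totals below 20.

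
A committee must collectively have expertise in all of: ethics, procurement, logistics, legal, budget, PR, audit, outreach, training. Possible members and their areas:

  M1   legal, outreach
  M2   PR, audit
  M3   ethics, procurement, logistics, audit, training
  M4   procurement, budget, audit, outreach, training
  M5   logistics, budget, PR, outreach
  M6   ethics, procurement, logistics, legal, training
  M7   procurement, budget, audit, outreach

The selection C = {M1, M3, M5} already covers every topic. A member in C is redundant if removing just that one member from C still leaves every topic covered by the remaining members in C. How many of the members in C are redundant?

Drop M1: legal uncovered — not redundant.
Drop M3: ethics, procurement, audit, training uncovered — not redundant.
Drop M5: budget, PR uncovered — not redundant.
None of the members in C is redundant.

0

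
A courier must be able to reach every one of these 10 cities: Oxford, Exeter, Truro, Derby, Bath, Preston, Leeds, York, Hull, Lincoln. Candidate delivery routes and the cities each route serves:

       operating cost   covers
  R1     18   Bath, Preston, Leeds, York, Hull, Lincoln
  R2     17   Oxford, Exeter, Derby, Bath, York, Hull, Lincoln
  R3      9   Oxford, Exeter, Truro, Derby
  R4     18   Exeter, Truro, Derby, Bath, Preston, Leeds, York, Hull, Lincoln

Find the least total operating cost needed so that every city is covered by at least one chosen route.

27

R1, R3 cover every city at operating cost 18 + 9 = 27.
Any cover uses at least 2 routes; among all covering selections none totals below 27.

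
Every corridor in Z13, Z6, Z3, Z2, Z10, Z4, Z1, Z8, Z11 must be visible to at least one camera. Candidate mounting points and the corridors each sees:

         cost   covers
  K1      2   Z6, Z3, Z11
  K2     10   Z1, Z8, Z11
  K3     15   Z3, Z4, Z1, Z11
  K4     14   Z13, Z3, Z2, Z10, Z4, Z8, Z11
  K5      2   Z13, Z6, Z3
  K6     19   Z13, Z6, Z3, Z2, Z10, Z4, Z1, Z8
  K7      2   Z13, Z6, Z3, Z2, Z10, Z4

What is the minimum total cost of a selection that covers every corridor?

12

K2, K7 cover every corridor at cost 10 + 2 = 12.
Any cover uses at least 2 camera mounts; among all covering selections none totals below 12.
Greedy by coverage-per-cost would pick K7, K1, K2 for 14 — worse than the optimum 12.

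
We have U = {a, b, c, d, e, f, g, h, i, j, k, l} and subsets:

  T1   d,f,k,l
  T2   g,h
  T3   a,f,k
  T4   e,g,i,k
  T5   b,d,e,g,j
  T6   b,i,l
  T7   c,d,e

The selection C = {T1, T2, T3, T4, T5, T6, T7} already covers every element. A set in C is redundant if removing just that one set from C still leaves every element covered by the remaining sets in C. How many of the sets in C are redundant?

Drop T1: the rest still cover every element — redundant.
Drop T2: h uncovered — not redundant.
Drop T3: a uncovered — not redundant.
Drop T4: the rest still cover every element — redundant.
Drop T5: j uncovered — not redundant.
Drop T6: the rest still cover every element — redundant.
Drop T7: c uncovered — not redundant.
3 redundant: T1, T4, T6.

3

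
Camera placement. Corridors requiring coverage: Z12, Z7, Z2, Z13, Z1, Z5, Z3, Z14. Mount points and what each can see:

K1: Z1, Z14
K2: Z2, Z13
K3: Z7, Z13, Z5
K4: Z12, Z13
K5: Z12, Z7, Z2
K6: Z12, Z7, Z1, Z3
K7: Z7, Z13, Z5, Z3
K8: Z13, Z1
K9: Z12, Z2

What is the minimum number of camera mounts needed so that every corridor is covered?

K1, K5, K7 together cover {Z12, Z7, Z2, Z13, Z1, Z5, Z3, Z14} — every corridor.
No 2 of the 9 camera mounts cover everything (all 36 pairs fall short), so 3 is minimum.

3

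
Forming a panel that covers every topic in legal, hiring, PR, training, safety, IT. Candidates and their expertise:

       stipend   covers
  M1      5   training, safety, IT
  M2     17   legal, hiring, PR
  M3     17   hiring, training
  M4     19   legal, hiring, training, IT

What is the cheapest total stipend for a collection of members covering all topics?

M1, M2 cover every topic at stipend 5 + 17 = 22.
Any cover uses at least 2 members; among all covering selections none totals below 22.

22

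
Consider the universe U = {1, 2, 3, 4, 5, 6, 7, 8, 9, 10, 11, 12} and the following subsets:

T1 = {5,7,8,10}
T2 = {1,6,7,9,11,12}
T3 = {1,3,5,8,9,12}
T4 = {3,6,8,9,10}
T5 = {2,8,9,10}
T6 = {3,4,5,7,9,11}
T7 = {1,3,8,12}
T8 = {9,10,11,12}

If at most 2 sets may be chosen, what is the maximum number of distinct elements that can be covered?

9

Choosing T1, T2 covers {1, 5, 6, 7, 8, 9, 10, 11, 12} — 9 elements.
No choice of 2 sets does better; here 2, 3, 4 are left uncovered.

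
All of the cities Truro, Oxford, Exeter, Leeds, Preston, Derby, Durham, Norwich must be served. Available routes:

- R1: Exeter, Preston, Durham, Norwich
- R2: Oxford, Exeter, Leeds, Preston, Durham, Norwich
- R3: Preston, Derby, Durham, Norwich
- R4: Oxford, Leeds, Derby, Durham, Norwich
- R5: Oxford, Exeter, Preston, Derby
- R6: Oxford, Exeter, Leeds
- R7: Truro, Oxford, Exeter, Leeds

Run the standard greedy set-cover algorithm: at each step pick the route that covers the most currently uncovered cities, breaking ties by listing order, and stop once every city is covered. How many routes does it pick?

Pick 1: R2 covers 6 new cities (Oxford, Exeter, Leeds, Preston, Durham, Norwich).
Pick 2: R3 covers 1 new cities (Derby).
Pick 3: R7 covers 1 new cities (Truro).
Greedy uses 3 routes. (The true minimum is 2.)

3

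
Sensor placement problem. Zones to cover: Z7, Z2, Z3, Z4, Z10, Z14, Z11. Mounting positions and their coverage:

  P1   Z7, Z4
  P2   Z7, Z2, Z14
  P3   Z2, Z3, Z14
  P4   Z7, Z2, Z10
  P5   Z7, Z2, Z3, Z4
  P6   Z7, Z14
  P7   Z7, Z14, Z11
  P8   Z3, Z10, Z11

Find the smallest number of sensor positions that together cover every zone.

3

P1, P2, P8 together cover {Z7, Z2, Z3, Z4, Z10, Z14, Z11} — every zone.
No 2 of the 8 sensor positions cover everything (all 28 pairs fall short), so 3 is minimum.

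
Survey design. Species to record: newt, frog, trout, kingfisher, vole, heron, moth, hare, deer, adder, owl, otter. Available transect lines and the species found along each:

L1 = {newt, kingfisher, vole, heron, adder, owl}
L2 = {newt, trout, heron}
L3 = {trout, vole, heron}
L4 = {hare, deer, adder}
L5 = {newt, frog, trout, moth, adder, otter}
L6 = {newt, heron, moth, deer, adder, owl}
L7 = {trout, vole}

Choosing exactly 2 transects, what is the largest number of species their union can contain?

Choosing L1, L5 covers {newt, frog, trout, kingfisher, vole, heron, moth, adder, owl, otter} — 10 species.
No choice of 2 transects does better; here hare, deer are left uncovered.

10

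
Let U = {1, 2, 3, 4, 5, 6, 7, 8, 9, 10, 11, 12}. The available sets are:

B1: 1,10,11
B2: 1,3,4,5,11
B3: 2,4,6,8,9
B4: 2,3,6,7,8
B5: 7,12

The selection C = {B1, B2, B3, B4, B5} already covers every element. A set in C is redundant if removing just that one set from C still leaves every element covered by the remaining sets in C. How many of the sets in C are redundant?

1

Drop B1: 10 uncovered — not redundant.
Drop B2: 5 uncovered — not redundant.
Drop B3: 9 uncovered — not redundant.
Drop B4: the rest still cover every element — redundant.
Drop B5: 12 uncovered — not redundant.
1 redundant: B4.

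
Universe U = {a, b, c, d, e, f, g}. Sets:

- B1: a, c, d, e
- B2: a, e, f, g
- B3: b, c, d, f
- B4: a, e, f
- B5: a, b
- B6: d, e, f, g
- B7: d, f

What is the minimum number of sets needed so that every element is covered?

2

B2, B3 together cover {a, b, c, d, e, f, g} — every element.
No single set contains all 7 elements, so 2 is optimal.
Greedy (largest uncovered first) would take B1, B2, B3 — 3 sets — but 2 suffice.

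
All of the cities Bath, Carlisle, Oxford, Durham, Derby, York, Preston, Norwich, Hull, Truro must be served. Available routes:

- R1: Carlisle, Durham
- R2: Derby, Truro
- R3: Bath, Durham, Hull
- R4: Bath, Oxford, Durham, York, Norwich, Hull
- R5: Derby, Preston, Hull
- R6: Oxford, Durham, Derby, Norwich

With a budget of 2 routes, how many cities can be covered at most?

8

Choosing R2, R4 covers {Bath, Oxford, Durham, Derby, York, Norwich, Hull, Truro} — 8 cities.
No choice of 2 routes does better; here Carlisle, Preston are left uncovered.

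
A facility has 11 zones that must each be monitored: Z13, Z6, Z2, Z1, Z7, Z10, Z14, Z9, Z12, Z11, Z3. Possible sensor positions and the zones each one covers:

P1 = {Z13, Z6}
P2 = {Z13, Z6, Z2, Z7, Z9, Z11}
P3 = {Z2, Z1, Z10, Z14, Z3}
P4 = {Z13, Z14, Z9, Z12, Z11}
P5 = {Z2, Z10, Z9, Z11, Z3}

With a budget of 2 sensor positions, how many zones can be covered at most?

10

Choosing P2, P3 covers {Z13, Z6, Z2, Z1, Z7, Z10, Z14, Z9, Z11, Z3} — 10 zones.
No choice of 2 sensor positions does better; here Z12 is left uncovered.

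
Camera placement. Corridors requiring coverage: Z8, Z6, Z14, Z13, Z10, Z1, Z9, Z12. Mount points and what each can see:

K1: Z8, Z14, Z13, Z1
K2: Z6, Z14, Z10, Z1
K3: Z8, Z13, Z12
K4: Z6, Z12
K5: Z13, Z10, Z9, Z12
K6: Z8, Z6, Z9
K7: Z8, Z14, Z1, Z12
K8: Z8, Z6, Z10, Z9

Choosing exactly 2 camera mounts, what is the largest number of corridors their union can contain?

7

Choosing K1, K5 covers {Z8, Z14, Z13, Z10, Z1, Z9, Z12} — 7 corridors.
No choice of 2 camera mounts does better; here Z6 is left uncovered.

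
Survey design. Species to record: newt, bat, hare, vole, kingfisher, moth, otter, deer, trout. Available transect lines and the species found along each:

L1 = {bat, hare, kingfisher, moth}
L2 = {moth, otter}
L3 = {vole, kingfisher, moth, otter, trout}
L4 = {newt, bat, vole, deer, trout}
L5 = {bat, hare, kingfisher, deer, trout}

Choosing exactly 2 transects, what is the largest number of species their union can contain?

8

Choosing L1, L4 covers {newt, bat, hare, vole, kingfisher, moth, deer, trout} — 8 species.
No choice of 2 transects does better; here otter is left uncovered.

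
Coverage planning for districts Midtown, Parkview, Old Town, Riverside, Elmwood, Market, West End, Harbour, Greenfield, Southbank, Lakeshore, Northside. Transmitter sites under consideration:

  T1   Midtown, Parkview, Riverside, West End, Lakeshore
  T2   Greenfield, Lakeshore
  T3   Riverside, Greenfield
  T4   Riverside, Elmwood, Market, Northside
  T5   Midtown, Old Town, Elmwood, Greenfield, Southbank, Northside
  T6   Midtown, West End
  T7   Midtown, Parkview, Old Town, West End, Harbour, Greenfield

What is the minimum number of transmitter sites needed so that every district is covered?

4

T1, T4, T5, T7 together cover {Midtown, Parkview, Old Town, Riverside, Elmwood, Market, West End, Harbour, Greenfield, Southbank, Lakeshore, Northside} — every district.
No 3 of the 7 transmitter sites cover everything (all 35 triples fall short), so 4 is minimum.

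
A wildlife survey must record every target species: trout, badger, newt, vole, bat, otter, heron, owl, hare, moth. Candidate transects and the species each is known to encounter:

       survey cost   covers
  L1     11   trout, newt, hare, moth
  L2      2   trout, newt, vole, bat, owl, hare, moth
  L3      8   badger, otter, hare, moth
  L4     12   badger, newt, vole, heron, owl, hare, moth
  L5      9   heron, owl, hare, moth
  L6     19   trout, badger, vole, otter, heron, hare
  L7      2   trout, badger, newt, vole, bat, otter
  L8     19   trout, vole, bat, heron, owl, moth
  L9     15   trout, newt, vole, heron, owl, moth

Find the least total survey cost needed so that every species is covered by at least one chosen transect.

11

L5, L7 cover every species at survey cost 9 + 2 = 11.
Any cover uses at least 2 transects; among all covering selections none totals below 11.
Greedy by coverage-per-survey cost would pick L2, L7, L5 for 13 — worse than the optimum 11.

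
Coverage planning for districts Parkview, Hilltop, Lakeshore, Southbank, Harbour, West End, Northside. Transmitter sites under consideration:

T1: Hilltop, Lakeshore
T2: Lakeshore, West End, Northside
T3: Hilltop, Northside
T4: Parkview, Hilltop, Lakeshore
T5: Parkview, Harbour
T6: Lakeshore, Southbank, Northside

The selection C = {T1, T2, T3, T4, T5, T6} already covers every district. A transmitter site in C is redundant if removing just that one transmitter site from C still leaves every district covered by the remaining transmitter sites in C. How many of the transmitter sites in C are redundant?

3

Drop T1: the rest still cover every district — redundant.
Drop T2: West End uncovered — not redundant.
Drop T3: the rest still cover every district — redundant.
Drop T4: the rest still cover every district — redundant.
Drop T5: Harbour uncovered — not redundant.
Drop T6: Southbank uncovered — not redundant.
3 redundant: T1, T3, T4.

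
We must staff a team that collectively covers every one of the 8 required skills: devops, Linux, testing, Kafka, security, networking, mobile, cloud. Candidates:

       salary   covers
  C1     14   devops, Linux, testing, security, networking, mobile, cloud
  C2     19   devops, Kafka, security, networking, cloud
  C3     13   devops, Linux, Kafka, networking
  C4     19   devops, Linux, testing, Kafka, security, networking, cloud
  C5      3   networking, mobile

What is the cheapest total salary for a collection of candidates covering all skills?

C4, C5 cover every skill at salary 19 + 3 = 22.
Any cover uses at least 2 candidates; among all covering selections none totals below 22.
Greedy by coverage-per-salary would pick C5, C1, C3 for 30 — worse than the optimum 22.

22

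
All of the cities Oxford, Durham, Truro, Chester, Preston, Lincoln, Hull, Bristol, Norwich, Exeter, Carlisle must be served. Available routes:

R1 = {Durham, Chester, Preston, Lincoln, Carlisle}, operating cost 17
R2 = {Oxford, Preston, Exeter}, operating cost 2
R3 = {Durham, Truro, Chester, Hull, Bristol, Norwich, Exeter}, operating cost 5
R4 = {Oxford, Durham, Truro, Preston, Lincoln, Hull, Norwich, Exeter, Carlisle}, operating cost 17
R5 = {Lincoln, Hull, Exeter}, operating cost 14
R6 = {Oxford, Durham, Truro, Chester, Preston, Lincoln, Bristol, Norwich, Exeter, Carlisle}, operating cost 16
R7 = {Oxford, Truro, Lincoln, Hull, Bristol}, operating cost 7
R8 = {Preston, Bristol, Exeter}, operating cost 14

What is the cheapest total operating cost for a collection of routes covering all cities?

R3, R6 cover every city at operating cost 5 + 16 = 21.
Any cover uses at least 2 routes; among all covering selections none totals below 21.

21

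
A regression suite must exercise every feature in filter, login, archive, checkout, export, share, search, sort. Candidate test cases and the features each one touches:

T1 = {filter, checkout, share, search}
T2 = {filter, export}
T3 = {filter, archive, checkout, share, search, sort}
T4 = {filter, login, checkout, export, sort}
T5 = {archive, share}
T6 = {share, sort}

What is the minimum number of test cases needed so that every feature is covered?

T3, T4 together cover {filter, login, archive, checkout, export, share, search, sort} — every feature.
No single test case contains all 8 features, so 2 is optimal.

2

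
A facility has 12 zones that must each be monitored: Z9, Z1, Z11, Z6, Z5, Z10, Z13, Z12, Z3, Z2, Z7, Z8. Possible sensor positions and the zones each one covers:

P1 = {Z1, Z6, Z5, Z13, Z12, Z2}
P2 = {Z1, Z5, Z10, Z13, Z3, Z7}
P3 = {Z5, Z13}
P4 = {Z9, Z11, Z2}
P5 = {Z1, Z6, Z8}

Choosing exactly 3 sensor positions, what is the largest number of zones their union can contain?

11

Choosing P1, P2, P4 covers {Z9, Z1, Z11, Z6, Z5, Z10, Z13, Z12, Z3, Z2, Z7} — 11 zones.
No choice of 3 sensor positions does better; here Z8 is left uncovered.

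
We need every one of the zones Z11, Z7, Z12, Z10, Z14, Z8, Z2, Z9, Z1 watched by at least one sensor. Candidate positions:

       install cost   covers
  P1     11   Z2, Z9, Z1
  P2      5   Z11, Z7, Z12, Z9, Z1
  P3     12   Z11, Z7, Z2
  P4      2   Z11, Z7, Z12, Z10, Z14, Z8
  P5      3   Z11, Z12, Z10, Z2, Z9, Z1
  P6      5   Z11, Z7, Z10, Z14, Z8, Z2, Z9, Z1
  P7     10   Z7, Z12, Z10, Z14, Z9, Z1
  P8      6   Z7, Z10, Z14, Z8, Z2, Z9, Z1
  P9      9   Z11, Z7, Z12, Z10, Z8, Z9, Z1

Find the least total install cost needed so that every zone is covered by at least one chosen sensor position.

5

P4, P5 cover every zone at install cost 2 + 3 = 5.
Any cover uses at least 2 sensor positions; among all covering selections none totals below 5.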